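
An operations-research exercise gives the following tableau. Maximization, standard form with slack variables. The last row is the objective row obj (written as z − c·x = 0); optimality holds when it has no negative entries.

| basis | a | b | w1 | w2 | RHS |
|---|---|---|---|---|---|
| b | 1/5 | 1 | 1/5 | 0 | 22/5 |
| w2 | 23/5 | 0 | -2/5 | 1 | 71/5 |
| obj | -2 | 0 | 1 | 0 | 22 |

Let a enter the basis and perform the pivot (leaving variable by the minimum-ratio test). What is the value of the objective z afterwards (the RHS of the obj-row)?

648/23

Ratio test on column a — row 1: (22/5)/(1/5) = 22; row 2: (71/5)/(23/5) = 71/23. Minimum is 71/23 at row 2 (w2 leaves); pivot element 23/5.
Pivot on row 2; the obj-row RHS becomes 22 − (-2)·(71/23) = 648/23.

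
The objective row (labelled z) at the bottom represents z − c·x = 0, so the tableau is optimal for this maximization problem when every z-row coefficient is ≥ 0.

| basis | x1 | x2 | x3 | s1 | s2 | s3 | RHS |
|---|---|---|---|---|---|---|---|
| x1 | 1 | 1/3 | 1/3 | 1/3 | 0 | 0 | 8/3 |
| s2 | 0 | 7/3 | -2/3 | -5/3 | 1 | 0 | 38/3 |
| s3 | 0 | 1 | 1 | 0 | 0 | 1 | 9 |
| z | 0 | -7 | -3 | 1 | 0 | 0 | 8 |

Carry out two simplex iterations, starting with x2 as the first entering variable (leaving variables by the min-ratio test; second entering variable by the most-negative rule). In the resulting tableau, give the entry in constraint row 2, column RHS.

6

Ratio test on column x2 — row 1: (8/3)/(1/3) = 8; row 2: (38/3)/(7/3) = 38/7; row 3: 9/1 = 9. Minimum is 38/7 at row 2 (s2 leaves); pivot element 7/3.
Divide row 2 by 7/3; eliminate column x2 from the other rows.
Second iteration: most negative z-row entry is -5 in column x3, so x3 enters.
Ratio test on column x3 — row 1: (6/7)/(3/7) = 2; row 2: entry -2/7 ≤ 0; row 3: (25/7)/(9/7) = 25/9. Minimum is 2 at row 1 (x1 leaves); pivot element 3/7.
Divide row 1 by 3/7; eliminate column x3 from the other rows.
After both pivots, the entry at constraint row 2, column RHS is 6.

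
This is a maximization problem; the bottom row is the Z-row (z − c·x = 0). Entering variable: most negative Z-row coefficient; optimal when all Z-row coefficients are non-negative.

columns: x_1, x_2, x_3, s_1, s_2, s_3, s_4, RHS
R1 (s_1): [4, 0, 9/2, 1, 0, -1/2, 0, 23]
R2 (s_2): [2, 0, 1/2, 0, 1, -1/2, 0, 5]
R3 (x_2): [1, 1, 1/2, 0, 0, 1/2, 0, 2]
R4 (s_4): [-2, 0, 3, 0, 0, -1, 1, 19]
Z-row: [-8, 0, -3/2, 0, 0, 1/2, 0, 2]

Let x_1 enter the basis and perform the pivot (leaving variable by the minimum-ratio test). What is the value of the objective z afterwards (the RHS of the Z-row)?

18

Ratio test on column x_1 — row 1: 23/4 = 23/4; row 2: 5/2 = 5/2; row 3: 2/1 = 2; row 4: entry -2 ≤ 0. Minimum is 2 at row 3 (x_2 leaves); pivot element 1.
Pivot on row 3; the Z-row RHS becomes 2 − (-8)·2 = 18.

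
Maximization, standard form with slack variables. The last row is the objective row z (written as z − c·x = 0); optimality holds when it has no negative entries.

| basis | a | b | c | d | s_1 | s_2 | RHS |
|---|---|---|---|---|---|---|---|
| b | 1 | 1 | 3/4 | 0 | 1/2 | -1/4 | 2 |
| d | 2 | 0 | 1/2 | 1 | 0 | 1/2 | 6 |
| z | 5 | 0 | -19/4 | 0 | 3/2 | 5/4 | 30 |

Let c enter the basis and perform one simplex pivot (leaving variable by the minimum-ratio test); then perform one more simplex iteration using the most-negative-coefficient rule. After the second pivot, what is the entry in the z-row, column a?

Ratio test on column c — row 1: 2/(3/4) = 8/3; row 2: 6/(1/2) = 12. Minimum is 8/3 at row 1 (b leaves); pivot element 3/4.
Divide row 1 by 3/4; eliminate column c from the other rows.
Second iteration: most negative z-row entry is -1/3 in column s_2, so s_2 enters.
Ratio test on column s_2 — row 1: entry -1/3 ≤ 0; row 2: (14/3)/(2/3) = 7. Minimum is 7 at row 2 (d leaves); pivot element 2/3.
Divide row 2 by 2/3; eliminate column s_2 from the other rows.
After both pivots, the entry at the z-row, column a is 12.

12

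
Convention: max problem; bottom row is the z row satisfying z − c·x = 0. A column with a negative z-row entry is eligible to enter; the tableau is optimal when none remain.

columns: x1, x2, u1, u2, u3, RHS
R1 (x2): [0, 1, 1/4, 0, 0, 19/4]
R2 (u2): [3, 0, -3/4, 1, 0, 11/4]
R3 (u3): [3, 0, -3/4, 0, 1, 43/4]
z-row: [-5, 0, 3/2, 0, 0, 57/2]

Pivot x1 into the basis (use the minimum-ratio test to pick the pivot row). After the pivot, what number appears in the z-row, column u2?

Ratio test on column x1 — row 1: entry 0 ≤ 0; row 2: (11/4)/3 = 11/12; row 3: (43/4)/3 = 43/12. Minimum is 11/12 at row 2 (u2 leaves); pivot element 3.
Divide row 2 by 3; eliminate column x1 from the other rows.
z-row update in column u2: 0 − (-5)·(1/3) = 5/3.

5/3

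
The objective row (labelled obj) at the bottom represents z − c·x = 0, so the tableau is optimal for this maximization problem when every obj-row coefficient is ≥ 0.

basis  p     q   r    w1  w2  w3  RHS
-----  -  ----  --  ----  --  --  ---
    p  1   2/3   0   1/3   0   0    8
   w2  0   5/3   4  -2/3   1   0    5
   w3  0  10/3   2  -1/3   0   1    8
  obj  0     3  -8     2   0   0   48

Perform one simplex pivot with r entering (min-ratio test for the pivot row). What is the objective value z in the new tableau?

Ratio test on column r — row 1: entry 0 ≤ 0; row 2: 5/4 = 5/4; row 3: 8/2 = 4. Minimum is 5/4 at row 2 (w2 leaves); pivot element 4.
Pivot on row 2; the obj-row RHS becomes 48 − (-8)·(5/4) = 58.

58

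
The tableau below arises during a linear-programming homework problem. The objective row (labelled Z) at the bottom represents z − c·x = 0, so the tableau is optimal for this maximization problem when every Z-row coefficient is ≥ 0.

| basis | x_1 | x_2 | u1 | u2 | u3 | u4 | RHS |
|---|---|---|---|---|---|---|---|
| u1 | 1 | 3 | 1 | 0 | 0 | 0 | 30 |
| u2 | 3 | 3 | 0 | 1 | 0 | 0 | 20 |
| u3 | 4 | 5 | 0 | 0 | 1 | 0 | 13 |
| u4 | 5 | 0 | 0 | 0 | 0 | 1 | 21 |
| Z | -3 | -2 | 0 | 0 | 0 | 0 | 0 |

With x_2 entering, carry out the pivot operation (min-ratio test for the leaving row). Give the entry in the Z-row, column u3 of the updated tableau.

2/5

Ratio test on column x_2 — row 1: 30/3 = 10; row 2: 20/3 = 20/3; row 3: 13/5 = 13/5; row 4: entry 0 ≤ 0. Minimum is 13/5 at row 3 (u3 leaves); pivot element 5.
Divide row 3 by 5; eliminate column x_2 from the other rows.
Z-row update in column u3: 0 − (-2)·(1/5) = 2/5.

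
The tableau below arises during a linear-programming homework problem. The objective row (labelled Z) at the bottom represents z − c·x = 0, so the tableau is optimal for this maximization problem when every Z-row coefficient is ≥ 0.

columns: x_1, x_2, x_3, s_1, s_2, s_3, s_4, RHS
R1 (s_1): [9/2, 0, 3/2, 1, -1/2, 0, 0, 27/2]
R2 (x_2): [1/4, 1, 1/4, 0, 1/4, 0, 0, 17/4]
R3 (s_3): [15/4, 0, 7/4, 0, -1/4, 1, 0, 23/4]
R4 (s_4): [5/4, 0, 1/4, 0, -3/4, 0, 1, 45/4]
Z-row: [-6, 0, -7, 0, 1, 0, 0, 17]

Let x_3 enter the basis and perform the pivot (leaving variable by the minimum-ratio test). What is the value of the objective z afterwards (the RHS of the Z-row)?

40

Ratio test on column x_3 — row 1: (27/2)/(3/2) = 9; row 2: (17/4)/(1/4) = 17; row 3: (23/4)/(7/4) = 23/7; row 4: (45/4)/(1/4) = 45. Minimum is 23/7 at row 3 (s_3 leaves); pivot element 7/4.
Pivot on row 3; the Z-row RHS becomes 17 − (-7)·(23/7) = 40.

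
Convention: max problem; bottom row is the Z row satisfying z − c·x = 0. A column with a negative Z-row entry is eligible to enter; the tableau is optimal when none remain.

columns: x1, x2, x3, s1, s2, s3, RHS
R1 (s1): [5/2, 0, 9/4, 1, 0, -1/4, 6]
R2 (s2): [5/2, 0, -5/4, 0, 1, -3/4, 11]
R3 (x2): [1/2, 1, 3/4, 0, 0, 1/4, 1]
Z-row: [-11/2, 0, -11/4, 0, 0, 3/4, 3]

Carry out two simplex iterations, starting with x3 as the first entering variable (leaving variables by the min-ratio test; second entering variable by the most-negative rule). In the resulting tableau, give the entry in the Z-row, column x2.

11

Ratio test on column x3 — row 1: 6/(9/4) = 8/3; row 2: entry -5/4 ≤ 0; row 3: 1/(3/4) = 4/3. Minimum is 4/3 at row 3 (x2 leaves); pivot element 3/4.
Divide row 3 by 3/4; eliminate column x3 from the other rows.
Second iteration: most negative Z-row entry is -11/3 in column x1, so x1 enters.
Ratio test on column x1 — row 1: 3/1 = 3; row 2: (38/3)/(10/3) = 19/5; row 3: (4/3)/(2/3) = 2. Minimum is 2 at row 3 (x3 leaves); pivot element 2/3.
Divide row 3 by 2/3; eliminate column x1 from the other rows.
After both pivots, the entry at the Z-row, column x2 is 11.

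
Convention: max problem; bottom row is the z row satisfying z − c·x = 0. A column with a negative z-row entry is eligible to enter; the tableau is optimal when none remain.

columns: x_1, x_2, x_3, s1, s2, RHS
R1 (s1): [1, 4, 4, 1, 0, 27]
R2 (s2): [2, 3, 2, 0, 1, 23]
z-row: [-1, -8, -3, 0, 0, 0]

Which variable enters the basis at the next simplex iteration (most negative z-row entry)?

x_2

Negative z-row entries: x_1: -1, x_2: -8, x_3: -3.
The most negative is -8 in column x_2, so x_2 enters.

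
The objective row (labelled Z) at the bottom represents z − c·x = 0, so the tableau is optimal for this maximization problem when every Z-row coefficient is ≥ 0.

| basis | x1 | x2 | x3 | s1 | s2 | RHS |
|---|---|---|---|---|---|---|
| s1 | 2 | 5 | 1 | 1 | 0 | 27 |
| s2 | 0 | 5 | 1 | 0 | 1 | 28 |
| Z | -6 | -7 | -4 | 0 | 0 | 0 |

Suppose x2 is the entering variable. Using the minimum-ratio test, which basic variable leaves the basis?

Column x2 entries and ratios — s1: 27/5 = 27/5; s2: 28/5 = 28/5.
Smallest ratio is 27/5 in the row of s1, so s1 leaves.

s1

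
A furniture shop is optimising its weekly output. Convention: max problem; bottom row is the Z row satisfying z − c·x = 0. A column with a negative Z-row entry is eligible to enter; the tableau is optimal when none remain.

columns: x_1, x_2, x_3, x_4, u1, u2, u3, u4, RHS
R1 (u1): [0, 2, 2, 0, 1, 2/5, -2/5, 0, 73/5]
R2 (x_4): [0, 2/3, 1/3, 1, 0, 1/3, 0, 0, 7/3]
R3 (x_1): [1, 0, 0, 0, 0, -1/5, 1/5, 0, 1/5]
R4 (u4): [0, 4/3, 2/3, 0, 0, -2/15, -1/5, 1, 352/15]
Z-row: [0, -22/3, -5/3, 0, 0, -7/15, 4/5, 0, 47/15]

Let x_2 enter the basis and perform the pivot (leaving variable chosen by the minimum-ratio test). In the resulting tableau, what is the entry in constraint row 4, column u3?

-1/5

Ratio test on column x_2 — row 1: (73/5)/2 = 73/10; row 2: (7/3)/(2/3) = 7/2; row 3: entry 0 ≤ 0; row 4: (352/15)/(4/3) = 88/5. Minimum is 7/2 at row 2 (x_4 leaves); pivot element 2/3.
Divide row 2 by 2/3; eliminate column x_2 from the other rows.
Row 4 update in column u3: -1/5 − (4/3)·0 = -1/5.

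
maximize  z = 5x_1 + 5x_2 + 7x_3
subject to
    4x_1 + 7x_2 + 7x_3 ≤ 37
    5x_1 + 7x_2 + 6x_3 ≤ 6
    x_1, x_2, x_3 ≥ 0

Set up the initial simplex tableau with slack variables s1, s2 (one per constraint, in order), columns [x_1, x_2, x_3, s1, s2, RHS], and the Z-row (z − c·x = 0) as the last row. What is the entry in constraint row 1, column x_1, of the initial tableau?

4

Constraint 1 has coefficient 4 on x_1.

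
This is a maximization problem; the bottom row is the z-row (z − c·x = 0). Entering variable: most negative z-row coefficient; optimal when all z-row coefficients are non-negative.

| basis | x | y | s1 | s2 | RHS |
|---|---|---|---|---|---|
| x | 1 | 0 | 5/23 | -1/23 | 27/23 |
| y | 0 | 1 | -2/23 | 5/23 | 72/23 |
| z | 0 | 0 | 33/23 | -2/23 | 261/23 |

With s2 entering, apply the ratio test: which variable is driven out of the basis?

y

Column s2 entries and ratios — x: -1/23 ≤ 0, skip; y: (72/23)/(5/23) = 72/5.
Smallest ratio is 72/5 in the row of y, so y leaves.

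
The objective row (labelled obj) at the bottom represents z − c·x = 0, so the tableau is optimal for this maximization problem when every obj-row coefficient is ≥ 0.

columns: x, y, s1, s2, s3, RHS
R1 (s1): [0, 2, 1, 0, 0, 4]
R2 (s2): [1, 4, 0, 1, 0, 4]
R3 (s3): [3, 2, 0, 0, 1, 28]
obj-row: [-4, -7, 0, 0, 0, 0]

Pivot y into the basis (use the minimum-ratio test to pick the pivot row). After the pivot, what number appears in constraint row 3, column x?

Ratio test on column y — row 1: 4/2 = 2; row 2: 4/4 = 1; row 3: 28/2 = 14. Minimum is 1 at row 2 (s2 leaves); pivot element 4.
Divide row 2 by 4; eliminate column y from the other rows.
Row 3 update in column x: 3 − 2·(1/4) = 5/2.

5/2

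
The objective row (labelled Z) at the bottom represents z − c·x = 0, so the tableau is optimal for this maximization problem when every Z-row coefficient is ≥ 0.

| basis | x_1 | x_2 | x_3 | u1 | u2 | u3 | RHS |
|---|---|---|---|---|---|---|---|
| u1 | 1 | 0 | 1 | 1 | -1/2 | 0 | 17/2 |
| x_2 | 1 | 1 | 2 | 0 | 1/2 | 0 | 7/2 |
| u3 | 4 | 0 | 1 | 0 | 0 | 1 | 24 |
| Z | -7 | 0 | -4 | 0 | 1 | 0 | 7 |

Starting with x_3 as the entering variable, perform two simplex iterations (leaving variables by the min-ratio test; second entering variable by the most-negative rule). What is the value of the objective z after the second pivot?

Ratio test on column x_3 — row 1: (17/2)/1 = 17/2; row 2: (7/2)/2 = 7/4; row 3: 24/1 = 24. Minimum is 7/4 at row 2 (x_2 leaves); pivot element 2.
Pivot on row 2; the Z-row RHS becomes 7 − (-4)·(7/4) = 14.
Next entering variable (most negative Z-row entry -5): x_1.
Ratio test on column x_1 — row 1: (27/4)/(1/2) = 27/2; row 2: (7/4)/(1/2) = 7/2; row 3: (89/4)/(7/2) = 89/14. Minimum is 7/2 at row 2 (x_3 leaves); pivot element 1/2.
After the second pivot the Z-row RHS is 14 − (-5)·(7/2) = 63/2.

63/2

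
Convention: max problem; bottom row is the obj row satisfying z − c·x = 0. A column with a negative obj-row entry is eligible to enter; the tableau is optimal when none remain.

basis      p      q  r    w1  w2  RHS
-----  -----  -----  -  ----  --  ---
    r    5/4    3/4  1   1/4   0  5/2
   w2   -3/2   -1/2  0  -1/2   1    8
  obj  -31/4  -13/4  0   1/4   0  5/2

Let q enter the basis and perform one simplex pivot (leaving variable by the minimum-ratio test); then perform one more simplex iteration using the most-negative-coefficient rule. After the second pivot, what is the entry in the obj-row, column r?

Ratio test on column q — row 1: (5/2)/(3/4) = 10/3; row 2: entry -1/2 ≤ 0. Minimum is 10/3 at row 1 (r leaves); pivot element 3/4.
Divide row 1 by 3/4; eliminate column q from the other rows.
Second iteration: most negative obj-row entry is -7/3 in column p, so p enters.
Ratio test on column p — row 1: (10/3)/(5/3) = 2; row 2: entry -2/3 ≤ 0. Minimum is 2 at row 1 (q leaves); pivot element 5/3.
Divide row 1 by 5/3; eliminate column p from the other rows.
After both pivots, the entry at the obj-row, column r is 31/5.

31/5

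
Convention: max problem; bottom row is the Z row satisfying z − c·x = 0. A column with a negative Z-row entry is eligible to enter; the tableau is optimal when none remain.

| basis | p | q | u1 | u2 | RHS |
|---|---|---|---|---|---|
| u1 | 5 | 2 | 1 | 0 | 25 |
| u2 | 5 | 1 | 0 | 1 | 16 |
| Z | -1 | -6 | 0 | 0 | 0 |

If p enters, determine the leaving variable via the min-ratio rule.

Column p entries and ratios — u1: 25/5 = 5; u2: 16/5 = 16/5.
Smallest ratio is 16/5 in the row of u2, so u2 leaves.

u2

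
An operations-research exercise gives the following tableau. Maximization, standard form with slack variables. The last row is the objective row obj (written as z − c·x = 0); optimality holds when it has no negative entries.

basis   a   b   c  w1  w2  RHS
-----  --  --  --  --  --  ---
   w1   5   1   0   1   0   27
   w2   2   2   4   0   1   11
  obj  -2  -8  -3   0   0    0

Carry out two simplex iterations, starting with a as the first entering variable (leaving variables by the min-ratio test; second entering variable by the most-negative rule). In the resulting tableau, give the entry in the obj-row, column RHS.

Ratio test on column a — row 1: 27/5 = 27/5; row 2: 11/2 = 11/2. Minimum is 27/5 at row 1 (w1 leaves); pivot element 5.
Divide row 1 by 5; eliminate column a from the other rows.
Second iteration: most negative obj-row entry is -38/5 in column b, so b enters.
Ratio test on column b — row 1: (27/5)/(1/5) = 27; row 2: (1/5)/(8/5) = 1/8. Minimum is 1/8 at row 2 (w2 leaves); pivot element 8/5.
Divide row 2 by 8/5; eliminate column b from the other rows.
After both pivots, the entry at the obj-row, column RHS is 47/4.

47/4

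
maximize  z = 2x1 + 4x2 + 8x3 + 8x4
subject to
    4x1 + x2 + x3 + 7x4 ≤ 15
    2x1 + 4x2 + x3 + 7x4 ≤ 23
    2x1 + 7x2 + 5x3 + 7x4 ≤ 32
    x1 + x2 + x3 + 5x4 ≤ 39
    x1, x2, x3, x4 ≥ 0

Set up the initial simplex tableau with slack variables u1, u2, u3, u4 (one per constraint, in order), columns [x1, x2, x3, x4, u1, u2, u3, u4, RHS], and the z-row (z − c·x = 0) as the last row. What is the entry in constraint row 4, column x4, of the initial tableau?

Constraint 4 has coefficient 5 on x4.

5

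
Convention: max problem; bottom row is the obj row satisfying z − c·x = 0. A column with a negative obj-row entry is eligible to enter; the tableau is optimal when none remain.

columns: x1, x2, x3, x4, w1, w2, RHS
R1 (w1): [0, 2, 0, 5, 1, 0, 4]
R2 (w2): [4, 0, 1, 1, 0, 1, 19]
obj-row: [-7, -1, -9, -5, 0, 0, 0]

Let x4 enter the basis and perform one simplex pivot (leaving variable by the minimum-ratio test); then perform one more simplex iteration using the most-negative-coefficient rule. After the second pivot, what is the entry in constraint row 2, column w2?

1

Ratio test on column x4 — row 1: 4/5 = 4/5; row 2: 19/1 = 19. Minimum is 4/5 at row 1 (w1 leaves); pivot element 5.
Divide row 1 by 5; eliminate column x4 from the other rows.
Second iteration: most negative obj-row entry is -9 in column x3, so x3 enters.
Ratio test on column x3 — row 1: entry 0 ≤ 0; row 2: (91/5)/1 = 91/5. Minimum is 91/5 at row 2 (w2 leaves); pivot element 1.
Divide row 2 by 1; eliminate column x3 from the other rows.
After both pivots, the entry at constraint row 2, column w2 is 1.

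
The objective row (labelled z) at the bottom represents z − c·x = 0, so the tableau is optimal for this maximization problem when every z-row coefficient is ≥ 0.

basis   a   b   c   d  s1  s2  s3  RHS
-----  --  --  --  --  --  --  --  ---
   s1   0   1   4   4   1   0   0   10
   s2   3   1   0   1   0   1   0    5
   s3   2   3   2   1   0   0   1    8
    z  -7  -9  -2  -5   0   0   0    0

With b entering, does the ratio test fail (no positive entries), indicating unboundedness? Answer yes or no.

no

Column b has positive entries in row(s) 1, 2, 3, so the ratio test bounds it — not unbounded.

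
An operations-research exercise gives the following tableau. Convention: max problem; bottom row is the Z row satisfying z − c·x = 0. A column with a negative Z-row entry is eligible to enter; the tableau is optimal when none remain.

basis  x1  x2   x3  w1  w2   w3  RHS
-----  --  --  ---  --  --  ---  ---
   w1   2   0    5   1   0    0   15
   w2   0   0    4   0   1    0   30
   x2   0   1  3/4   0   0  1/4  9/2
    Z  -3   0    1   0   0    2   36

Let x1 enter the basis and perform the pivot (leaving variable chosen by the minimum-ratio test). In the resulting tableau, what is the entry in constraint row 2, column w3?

0

Ratio test on column x1 — row 1: 15/2 = 15/2; row 2: entry 0 ≤ 0; row 3: entry 0 ≤ 0. Minimum is 15/2 at row 1 (w1 leaves); pivot element 2.
Divide row 1 by 2; eliminate column x1 from the other rows.
Row 2 update in column w3: 0 − 0·0 = 0.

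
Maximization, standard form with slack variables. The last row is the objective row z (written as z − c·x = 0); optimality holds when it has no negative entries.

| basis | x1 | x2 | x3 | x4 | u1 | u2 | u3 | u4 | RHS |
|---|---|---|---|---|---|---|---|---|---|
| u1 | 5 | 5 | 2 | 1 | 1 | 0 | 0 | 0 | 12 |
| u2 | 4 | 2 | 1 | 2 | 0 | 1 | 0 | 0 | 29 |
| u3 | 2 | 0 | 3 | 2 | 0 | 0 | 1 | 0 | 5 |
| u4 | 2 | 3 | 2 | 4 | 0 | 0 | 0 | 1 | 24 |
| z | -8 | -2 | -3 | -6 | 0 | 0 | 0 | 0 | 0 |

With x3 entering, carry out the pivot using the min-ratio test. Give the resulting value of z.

5

Ratio test on column x3 — row 1: 12/2 = 6; row 2: 29/1 = 29; row 3: 5/3 = 5/3; row 4: 24/2 = 12. Minimum is 5/3 at row 3 (u3 leaves); pivot element 3.
Pivot on row 3; the z-row RHS becomes 0 − (-3)·(5/3) = 5.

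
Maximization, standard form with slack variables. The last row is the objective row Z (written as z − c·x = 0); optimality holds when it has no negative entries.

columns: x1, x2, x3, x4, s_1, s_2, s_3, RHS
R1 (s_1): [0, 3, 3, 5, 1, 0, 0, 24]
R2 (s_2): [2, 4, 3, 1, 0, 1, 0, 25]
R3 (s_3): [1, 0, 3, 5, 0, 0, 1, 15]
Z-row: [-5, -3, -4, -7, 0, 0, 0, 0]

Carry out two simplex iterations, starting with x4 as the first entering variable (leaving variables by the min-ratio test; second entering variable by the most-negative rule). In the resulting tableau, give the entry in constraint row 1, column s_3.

-10/9

Ratio test on column x4 — row 1: 24/5 = 24/5; row 2: 25/1 = 25; row 3: 15/5 = 3. Minimum is 3 at row 3 (s_3 leaves); pivot element 5.
Divide row 3 by 5; eliminate column x4 from the other rows.
Second iteration: most negative Z-row entry is -18/5 in column x1, so x1 enters.
Ratio test on column x1 — row 1: entry -1 ≤ 0; row 2: 22/(9/5) = 110/9; row 3: 3/(1/5) = 15. Minimum is 110/9 at row 2 (s_2 leaves); pivot element 9/5.
Divide row 2 by 9/5; eliminate column x1 from the other rows.
After both pivots, the entry at constraint row 1, column s_3 is -10/9.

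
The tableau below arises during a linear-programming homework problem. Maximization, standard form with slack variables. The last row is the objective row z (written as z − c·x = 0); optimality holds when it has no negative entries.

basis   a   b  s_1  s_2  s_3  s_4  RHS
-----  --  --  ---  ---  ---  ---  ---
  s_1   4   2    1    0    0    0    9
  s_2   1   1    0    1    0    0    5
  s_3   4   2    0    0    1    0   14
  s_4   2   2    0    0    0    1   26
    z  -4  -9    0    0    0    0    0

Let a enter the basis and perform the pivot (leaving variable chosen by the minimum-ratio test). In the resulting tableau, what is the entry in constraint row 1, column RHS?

Ratio test on column a — row 1: 9/4 = 9/4; row 2: 5/1 = 5; row 3: 14/4 = 7/2; row 4: 26/2 = 13. Minimum is 9/4 at row 1 (s_1 leaves); pivot element 4.
Divide row 1 by 4; eliminate column a from the other rows.
In the new row 1, the RHS entry is the old entry divided by the pivot: 9/4 = 9/4.

9/4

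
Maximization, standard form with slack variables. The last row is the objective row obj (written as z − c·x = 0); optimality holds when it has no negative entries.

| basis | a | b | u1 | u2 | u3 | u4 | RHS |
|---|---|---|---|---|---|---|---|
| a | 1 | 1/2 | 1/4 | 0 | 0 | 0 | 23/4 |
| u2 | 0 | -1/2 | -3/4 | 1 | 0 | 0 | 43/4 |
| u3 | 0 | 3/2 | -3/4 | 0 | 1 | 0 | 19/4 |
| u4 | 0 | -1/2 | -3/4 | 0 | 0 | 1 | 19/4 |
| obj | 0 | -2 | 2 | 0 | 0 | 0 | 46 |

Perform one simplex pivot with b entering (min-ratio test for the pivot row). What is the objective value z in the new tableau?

Ratio test on column b — row 1: (23/4)/(1/2) = 23/2; row 2: entry -1/2 ≤ 0; row 3: (19/4)/(3/2) = 19/6; row 4: entry -1/2 ≤ 0. Minimum is 19/6 at row 3 (u3 leaves); pivot element 3/2.
Pivot on row 3; the obj-row RHS becomes 46 − (-2)·(19/6) = 157/3.

157/3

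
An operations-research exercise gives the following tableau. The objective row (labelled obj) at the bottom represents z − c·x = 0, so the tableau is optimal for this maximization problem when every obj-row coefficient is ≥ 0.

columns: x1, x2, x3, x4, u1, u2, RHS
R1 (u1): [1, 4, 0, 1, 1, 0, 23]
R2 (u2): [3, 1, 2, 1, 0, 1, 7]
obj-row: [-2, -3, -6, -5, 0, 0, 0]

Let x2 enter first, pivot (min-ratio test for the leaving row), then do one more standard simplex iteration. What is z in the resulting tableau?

21

Ratio test on column x2 — row 1: 23/4 = 23/4; row 2: 7/1 = 7. Minimum is 23/4 at row 1 (u1 leaves); pivot element 4.
Pivot on row 1; the obj-row RHS becomes 0 − (-3)·(23/4) = 69/4.
Next entering variable (most negative obj-row entry -6): x3.
Ratio test on column x3 — row 1: entry 0 ≤ 0; row 2: (5/4)/2 = 5/8. Minimum is 5/8 at row 2 (u2 leaves); pivot element 2.
After the second pivot the obj-row RHS is 69/4 − (-6)·(5/8) = 21.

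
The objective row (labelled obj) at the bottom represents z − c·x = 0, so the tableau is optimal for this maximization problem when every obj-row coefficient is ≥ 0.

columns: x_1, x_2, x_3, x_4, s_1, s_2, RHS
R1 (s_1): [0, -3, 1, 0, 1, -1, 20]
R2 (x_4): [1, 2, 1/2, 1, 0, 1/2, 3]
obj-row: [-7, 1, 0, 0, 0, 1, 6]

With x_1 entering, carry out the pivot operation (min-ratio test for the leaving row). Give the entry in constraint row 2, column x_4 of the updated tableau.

1

Ratio test on column x_1 — row 1: entry 0 ≤ 0; row 2: 3/1 = 3. Minimum is 3 at row 2 (x_4 leaves); pivot element 1.
Divide row 2 by 1; eliminate column x_1 from the other rows.
In the new row 2, the x_4 entry is the old entry divided by the pivot: 1/1 = 1.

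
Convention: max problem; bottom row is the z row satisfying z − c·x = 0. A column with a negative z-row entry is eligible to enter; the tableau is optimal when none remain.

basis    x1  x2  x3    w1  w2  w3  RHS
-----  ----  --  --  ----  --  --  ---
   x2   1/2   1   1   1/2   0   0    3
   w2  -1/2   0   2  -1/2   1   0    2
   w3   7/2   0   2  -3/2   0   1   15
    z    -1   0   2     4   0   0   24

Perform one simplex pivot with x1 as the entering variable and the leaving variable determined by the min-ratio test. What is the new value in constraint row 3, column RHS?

Ratio test on column x1 — row 1: 3/(1/2) = 6; row 2: entry -1/2 ≤ 0; row 3: 15/(7/2) = 30/7. Minimum is 30/7 at row 3 (w3 leaves); pivot element 7/2.
Divide row 3 by 7/2; eliminate column x1 from the other rows.
In the new row 3, the RHS entry is the old entry divided by the pivot: 15/(7/2) = 30/7.

30/7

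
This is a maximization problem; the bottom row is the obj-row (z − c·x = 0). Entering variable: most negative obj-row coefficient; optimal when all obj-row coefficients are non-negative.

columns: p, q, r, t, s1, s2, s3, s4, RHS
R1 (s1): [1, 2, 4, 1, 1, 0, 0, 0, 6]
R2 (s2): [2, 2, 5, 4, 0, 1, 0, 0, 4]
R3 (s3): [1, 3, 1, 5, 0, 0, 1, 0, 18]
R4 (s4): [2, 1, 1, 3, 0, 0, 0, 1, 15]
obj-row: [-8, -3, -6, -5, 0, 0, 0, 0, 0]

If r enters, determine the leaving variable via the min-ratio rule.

s2

Column r entries and ratios — s1: 6/4 = 3/2; s2: 4/5 = 4/5; s3: 18/1 = 18; s4: 15/1 = 15.
Smallest ratio is 4/5 in the row of s2, so s2 leaves.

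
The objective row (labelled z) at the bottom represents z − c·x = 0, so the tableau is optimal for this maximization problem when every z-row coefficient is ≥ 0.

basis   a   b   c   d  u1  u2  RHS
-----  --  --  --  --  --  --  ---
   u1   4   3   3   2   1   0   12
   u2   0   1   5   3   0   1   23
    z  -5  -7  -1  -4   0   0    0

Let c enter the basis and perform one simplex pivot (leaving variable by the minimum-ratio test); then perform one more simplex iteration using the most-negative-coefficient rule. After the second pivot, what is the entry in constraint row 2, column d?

Ratio test on column c — row 1: 12/3 = 4; row 2: 23/5 = 23/5. Minimum is 4 at row 1 (u1 leaves); pivot element 3.
Divide row 1 by 3; eliminate column c from the other rows.
Second iteration: most negative z-row entry is -6 in column b, so b enters.
Ratio test on column b — row 1: 4/1 = 4; row 2: entry -4 ≤ 0. Minimum is 4 at row 1 (c leaves); pivot element 1.
Divide row 1 by 1; eliminate column b from the other rows.
After both pivots, the entry at constraint row 2, column d is 7/3.

7/3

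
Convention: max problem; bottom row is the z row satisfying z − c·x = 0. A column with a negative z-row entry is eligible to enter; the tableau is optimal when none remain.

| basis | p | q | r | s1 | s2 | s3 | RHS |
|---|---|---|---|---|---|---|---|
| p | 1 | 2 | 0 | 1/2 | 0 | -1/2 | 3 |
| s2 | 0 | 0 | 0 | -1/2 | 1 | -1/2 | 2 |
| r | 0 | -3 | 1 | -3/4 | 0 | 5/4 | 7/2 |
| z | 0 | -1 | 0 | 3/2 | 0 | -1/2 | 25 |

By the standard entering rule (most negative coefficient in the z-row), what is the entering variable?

q

Negative z-row entries: q: -1, s3: -1/2.
The most negative is -1 in column q, so q enters.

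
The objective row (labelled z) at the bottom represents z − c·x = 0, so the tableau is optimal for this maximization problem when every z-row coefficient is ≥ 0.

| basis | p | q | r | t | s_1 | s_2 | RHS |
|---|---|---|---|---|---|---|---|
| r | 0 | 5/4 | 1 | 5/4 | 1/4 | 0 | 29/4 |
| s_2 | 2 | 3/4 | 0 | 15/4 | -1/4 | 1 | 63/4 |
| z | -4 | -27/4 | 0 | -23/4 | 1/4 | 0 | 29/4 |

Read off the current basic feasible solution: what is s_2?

63/4

s_2 is basic (row 2); its value is the RHS of that row, 63/4.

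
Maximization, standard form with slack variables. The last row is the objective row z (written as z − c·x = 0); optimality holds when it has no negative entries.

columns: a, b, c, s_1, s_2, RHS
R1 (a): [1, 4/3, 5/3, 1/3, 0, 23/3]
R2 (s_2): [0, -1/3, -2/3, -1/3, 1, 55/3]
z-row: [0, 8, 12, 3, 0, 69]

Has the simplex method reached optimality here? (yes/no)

yes

Every z-row coefficient is ≥ 0, so the tableau is optimal.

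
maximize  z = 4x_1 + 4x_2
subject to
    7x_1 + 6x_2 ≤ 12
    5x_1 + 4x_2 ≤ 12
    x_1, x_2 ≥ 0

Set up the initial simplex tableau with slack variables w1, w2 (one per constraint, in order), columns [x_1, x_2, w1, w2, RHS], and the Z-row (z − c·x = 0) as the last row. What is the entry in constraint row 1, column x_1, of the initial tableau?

7

Constraint 1 has coefficient 7 on x_1.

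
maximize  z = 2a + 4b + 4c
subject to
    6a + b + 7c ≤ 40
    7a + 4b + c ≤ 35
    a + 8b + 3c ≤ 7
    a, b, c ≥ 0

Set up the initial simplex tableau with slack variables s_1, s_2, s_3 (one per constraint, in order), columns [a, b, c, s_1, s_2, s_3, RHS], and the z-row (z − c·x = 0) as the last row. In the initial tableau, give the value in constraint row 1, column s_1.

1

Slack s_1 belongs to constraint 1; its column is the unit vector e_1, so the entry in row 1 is 1.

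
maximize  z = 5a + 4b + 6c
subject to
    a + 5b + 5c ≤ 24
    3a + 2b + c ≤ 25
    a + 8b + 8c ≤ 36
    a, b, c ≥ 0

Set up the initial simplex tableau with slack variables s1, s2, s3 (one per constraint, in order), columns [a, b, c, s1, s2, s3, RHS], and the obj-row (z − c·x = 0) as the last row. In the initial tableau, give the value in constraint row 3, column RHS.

36

The RHS of constraint 3 is b_3 = 36.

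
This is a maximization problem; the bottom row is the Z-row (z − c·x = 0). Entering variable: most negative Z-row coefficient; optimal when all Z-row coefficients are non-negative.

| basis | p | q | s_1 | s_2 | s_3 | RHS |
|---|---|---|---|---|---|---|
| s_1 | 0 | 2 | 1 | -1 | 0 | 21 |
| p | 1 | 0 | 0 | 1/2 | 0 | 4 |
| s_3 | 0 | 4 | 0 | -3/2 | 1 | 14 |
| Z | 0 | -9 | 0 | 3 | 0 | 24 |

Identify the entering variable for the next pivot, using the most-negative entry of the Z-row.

Negative Z-row entries: q: -9.
The most negative is -9 in column q, so q enters.

q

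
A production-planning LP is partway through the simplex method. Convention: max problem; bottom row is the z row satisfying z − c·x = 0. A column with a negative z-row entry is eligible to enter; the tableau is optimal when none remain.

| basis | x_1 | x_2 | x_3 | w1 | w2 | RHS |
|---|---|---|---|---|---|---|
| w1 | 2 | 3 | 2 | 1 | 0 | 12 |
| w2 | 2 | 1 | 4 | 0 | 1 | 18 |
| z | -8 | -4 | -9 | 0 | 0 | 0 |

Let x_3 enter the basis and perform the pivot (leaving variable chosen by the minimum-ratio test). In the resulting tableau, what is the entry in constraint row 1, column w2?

Ratio test on column x_3 — row 1: 12/2 = 6; row 2: 18/4 = 9/2. Minimum is 9/2 at row 2 (w2 leaves); pivot element 4.
Divide row 2 by 4; eliminate column x_3 from the other rows.
Row 1 update in column w2: 0 − 2·(1/4) = -1/2.

-1/2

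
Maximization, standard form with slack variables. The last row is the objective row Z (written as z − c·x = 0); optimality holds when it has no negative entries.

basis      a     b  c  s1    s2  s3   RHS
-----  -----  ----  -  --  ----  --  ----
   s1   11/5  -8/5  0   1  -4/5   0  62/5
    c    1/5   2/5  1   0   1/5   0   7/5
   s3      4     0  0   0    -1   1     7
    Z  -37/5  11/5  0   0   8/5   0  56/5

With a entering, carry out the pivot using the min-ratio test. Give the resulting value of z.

Ratio test on column a — row 1: (62/5)/(11/5) = 62/11; row 2: (7/5)/(1/5) = 7; row 3: 7/4 = 7/4. Minimum is 7/4 at row 3 (s3 leaves); pivot element 4.
Pivot on row 3; the Z-row RHS becomes 56/5 − (-37/5)·(7/4) = 483/20.

483/20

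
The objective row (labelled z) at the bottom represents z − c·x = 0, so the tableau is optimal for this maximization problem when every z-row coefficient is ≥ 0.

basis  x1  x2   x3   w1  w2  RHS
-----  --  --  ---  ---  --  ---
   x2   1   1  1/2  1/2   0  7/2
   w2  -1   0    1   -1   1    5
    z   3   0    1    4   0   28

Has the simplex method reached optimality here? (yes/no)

Every z-row coefficient is ≥ 0, so the tableau is optimal.

yes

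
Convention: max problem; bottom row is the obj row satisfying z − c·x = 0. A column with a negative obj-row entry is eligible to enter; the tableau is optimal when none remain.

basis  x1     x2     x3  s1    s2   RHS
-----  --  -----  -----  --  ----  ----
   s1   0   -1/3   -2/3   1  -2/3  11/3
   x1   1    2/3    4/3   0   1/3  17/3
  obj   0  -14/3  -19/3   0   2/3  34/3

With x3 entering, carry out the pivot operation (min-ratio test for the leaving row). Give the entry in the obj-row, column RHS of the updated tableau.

Ratio test on column x3 — row 1: entry -2/3 ≤ 0; row 2: (17/3)/(4/3) = 17/4. Minimum is 17/4 at row 2 (x1 leaves); pivot element 4/3.
Divide row 2 by 4/3; eliminate column x3 from the other rows.
obj-row update in column RHS: 34/3 − (-19/3)·(17/4) = 153/4.

153/4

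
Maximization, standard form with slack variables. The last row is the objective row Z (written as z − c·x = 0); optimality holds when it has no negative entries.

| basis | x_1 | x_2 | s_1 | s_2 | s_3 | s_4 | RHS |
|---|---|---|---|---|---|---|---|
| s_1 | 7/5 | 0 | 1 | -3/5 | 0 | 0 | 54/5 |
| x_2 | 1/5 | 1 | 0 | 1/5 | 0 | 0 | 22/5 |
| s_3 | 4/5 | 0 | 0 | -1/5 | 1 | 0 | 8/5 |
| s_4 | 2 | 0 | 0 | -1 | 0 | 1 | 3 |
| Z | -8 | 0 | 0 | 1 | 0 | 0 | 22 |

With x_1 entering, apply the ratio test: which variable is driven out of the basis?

s_4

Column x_1 entries and ratios — s_1: (54/5)/(7/5) = 54/7; x_2: (22/5)/(1/5) = 22; s_3: (8/5)/(4/5) = 2; s_4: 3/2 = 3/2.
Smallest ratio is 3/2 in the row of s_4, so s_4 leaves.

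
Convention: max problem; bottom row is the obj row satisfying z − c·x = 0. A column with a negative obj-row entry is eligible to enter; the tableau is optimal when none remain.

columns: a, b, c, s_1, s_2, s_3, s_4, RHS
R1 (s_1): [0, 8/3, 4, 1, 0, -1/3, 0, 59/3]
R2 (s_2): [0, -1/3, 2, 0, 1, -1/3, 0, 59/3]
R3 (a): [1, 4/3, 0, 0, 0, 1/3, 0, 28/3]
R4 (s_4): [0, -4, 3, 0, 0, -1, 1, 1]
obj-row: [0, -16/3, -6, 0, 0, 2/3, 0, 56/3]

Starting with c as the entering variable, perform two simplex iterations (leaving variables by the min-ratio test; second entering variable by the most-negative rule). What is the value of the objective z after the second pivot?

Ratio test on column c — row 1: (59/3)/4 = 59/12; row 2: (59/3)/2 = 59/6; row 3: entry 0 ≤ 0; row 4: 1/3 = 1/3. Minimum is 1/3 at row 4 (s_4 leaves); pivot element 3.
Pivot on row 4; the obj-row RHS becomes 56/3 − (-6)·(1/3) = 62/3.
Next entering variable (most negative obj-row entry -40/3): b.
Ratio test on column b — row 1: (55/3)/8 = 55/24; row 2: 19/(7/3) = 57/7; row 3: (28/3)/(4/3) = 7; row 4: entry -4/3 ≤ 0. Minimum is 55/24 at row 1 (s_1 leaves); pivot element 8.
After the second pivot the obj-row RHS is 62/3 − (-40/3)·(55/24) = 461/9.

461/9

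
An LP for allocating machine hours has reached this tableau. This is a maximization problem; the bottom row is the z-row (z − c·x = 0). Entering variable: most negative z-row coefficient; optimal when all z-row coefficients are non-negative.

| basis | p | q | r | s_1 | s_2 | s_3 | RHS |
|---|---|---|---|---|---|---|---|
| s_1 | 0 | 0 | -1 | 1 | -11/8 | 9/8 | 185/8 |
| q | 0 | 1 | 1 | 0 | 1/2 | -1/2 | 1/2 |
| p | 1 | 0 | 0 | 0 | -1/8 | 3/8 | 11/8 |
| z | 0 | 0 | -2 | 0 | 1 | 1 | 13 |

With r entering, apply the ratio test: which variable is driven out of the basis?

Column r entries and ratios — s_1: -1 ≤ 0, skip; q: (1/2)/1 = 1/2; p: 0 ≤ 0, skip.
Smallest ratio is 1/2 in the row of q, so q leaves.

q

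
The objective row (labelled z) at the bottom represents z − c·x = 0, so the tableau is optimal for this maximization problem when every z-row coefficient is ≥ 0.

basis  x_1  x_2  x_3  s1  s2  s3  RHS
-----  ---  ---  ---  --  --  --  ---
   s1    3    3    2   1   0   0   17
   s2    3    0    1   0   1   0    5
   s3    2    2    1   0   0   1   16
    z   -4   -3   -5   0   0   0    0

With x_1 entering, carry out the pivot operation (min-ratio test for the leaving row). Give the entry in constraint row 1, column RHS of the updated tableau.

Ratio test on column x_1 — row 1: 17/3 = 17/3; row 2: 5/3 = 5/3; row 3: 16/2 = 8. Minimum is 5/3 at row 2 (s2 leaves); pivot element 3.
Divide row 2 by 3; eliminate column x_1 from the other rows.
Row 1 update in column RHS: 17 − 3·(5/3) = 12.

12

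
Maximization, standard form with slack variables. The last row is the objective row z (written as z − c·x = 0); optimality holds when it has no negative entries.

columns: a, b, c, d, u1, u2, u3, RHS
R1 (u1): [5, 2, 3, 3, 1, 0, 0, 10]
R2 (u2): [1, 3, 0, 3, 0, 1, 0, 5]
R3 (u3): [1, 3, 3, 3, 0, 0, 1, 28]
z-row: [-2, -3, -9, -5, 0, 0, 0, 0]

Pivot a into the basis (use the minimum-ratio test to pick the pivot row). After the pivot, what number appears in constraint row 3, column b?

13/5

Ratio test on column a — row 1: 10/5 = 2; row 2: 5/1 = 5; row 3: 28/1 = 28. Minimum is 2 at row 1 (u1 leaves); pivot element 5.
Divide row 1 by 5; eliminate column a from the other rows.
Row 3 update in column b: 3 − 1·(2/5) = 13/5.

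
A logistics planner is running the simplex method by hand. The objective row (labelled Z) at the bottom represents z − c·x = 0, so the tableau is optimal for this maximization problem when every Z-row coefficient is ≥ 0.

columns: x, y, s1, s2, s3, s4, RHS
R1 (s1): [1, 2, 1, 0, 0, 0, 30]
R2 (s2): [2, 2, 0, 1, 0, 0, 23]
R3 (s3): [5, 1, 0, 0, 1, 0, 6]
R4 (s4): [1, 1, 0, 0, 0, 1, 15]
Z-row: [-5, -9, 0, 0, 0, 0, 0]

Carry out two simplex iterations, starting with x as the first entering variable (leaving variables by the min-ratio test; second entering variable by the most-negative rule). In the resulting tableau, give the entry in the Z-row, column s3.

9

Ratio test on column x — row 1: 30/1 = 30; row 2: 23/2 = 23/2; row 3: 6/5 = 6/5; row 4: 15/1 = 15. Minimum is 6/5 at row 3 (s3 leaves); pivot element 5.
Divide row 3 by 5; eliminate column x from the other rows.
Second iteration: most negative Z-row entry is -8 in column y, so y enters.
Ratio test on column y — row 1: (144/5)/(9/5) = 16; row 2: (103/5)/(8/5) = 103/8; row 3: (6/5)/(1/5) = 6; row 4: (69/5)/(4/5) = 69/4. Minimum is 6 at row 3 (x leaves); pivot element 1/5.
Divide row 3 by 1/5; eliminate column y from the other rows.
After both pivots, the entry at the Z-row, column s3 is 9.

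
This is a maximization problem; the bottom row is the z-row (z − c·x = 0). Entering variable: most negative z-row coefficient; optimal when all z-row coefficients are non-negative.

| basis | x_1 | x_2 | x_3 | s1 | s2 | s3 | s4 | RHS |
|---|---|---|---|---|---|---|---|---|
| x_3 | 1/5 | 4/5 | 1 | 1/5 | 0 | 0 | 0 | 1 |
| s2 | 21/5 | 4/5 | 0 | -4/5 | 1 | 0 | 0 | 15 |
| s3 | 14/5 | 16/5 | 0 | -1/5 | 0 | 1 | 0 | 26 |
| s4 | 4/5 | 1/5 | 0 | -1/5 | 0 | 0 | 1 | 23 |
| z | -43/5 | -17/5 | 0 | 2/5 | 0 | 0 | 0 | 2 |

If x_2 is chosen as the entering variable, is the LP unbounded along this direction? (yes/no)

Column x_2 has positive entries in row(s) 1, 2, 3, 4, so the ratio test bounds it — not unbounded.

no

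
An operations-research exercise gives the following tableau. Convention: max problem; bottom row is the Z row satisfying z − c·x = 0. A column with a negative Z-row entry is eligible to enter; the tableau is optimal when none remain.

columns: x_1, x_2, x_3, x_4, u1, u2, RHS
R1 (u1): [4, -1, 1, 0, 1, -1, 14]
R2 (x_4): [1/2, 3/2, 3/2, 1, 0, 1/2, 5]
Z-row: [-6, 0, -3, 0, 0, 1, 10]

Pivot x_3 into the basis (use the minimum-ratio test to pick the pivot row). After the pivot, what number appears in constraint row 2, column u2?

Ratio test on column x_3 — row 1: 14/1 = 14; row 2: 5/(3/2) = 10/3. Minimum is 10/3 at row 2 (x_4 leaves); pivot element 3/2.
Divide row 2 by 3/2; eliminate column x_3 from the other rows.
In the new row 2, the u2 entry is the old entry divided by the pivot: (1/2)/(3/2) = 1/3.

1/3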